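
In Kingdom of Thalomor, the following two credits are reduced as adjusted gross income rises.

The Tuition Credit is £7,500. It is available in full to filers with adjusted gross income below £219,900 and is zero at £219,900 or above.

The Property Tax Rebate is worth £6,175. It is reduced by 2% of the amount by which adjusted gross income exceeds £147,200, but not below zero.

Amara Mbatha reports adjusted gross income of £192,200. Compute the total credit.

Tuition Credit: £192,200 is below the £219,900 cutoff, so the full £7,500 applies.
Property Tax Rebate: 2% of the £45,000 excess over £147,200 is £900; credit = £6,175 − £900 = £5,275.
Total: £7,500 + £5,275 = £12,775.

£12,775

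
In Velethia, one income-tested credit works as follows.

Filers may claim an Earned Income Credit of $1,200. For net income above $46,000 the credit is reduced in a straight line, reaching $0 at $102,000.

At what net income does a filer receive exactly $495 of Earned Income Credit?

$78,900

$495 is 495/1,200 of the full $1,200, so 705/1,200 of the $56,000 range has been used: income = $46,000 + $56,000 × 705/1,200 = $78,900.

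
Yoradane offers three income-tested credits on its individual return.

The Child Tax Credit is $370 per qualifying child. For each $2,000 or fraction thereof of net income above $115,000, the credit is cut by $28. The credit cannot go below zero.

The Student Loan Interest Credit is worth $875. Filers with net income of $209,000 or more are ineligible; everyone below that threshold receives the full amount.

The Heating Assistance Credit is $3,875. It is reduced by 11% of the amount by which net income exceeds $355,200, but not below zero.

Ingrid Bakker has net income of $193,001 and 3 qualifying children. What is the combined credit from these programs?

Child Tax Credit: base = 3 × $370 = $1,110. income exceeds $115,000 by $78,001 → 40 increments × $28 = $1,120 ≥ base, so the credit is $0.
Student Loan Interest Credit: $193,001 is below the $209,000 cutoff, so the full $875 applies.
Heating Assistance Credit: $193,001 is at or below the $355,200 threshold, so the full $3,875 applies.
Total: $0 + $875 + $3,875 = $4,750.

$4,750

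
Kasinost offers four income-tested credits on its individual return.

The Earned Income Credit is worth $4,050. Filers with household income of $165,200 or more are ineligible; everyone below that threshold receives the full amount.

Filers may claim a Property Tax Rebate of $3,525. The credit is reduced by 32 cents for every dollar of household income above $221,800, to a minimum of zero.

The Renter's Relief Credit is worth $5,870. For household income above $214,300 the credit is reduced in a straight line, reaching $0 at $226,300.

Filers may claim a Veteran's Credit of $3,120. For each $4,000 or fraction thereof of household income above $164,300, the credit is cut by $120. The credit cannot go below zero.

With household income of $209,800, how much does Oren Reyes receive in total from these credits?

$11,075

Earned Income Credit: $209,800 meets or exceeds the $165,200 cutoff, so the credit is $0.
Property Tax Rebate: $209,800 is at or below the $221,800 threshold, so the full $3,525 applies.
Renter's Relief Credit: $209,800 is at or below the $214,300 threshold, so the full $5,870 applies.
Veteran's Credit: income exceeds $164,300 by $45,500, which is 12 full-or-partial $4,000 increments; reduction = 12 × $120 = $1,440, leaving $1,680.
Total: $0 + $3,525 + $5,870 + $1,680 = $11,075.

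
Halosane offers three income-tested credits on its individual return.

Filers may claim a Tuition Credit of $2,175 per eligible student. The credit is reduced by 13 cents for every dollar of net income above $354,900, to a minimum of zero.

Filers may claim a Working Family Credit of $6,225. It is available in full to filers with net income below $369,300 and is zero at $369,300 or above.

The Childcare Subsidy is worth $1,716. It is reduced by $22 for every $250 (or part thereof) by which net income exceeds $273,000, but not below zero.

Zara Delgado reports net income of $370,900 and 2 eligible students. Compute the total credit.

$2,270

Tuition Credit: base = 2 × $2,175 = $4,350. 13% of the $16,000 excess over $354,900 is $2,080; credit = $4,350 − $2,080 = $2,270.
Working Family Credit: $370,900 meets or exceeds the $369,300 cutoff, so the credit is $0.
Childcare Subsidy: income exceeds $273,000 by $97,900 → 392 increments × $22 = $8,624 ≥ base, so the credit is $0.
Total: $2,270 + $0 + $0 = $2,270.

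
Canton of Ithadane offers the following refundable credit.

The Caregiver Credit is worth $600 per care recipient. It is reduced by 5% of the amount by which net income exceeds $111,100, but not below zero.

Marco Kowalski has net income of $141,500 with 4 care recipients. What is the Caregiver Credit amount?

$880

Caregiver Credit: base = 4 × $600 = $2,400. 5% of the $30,400 excess over $111,100 is $1,520; credit = $2,400 − $1,520 = $880.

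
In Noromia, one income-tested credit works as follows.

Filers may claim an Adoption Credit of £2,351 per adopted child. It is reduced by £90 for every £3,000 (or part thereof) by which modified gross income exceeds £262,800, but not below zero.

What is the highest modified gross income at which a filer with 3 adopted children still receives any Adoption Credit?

£496,800

Full credit = 3 × £2,351 = £7,053.
After 78 increments the reduction is 78 × £90 = £7,020, leaving £33; one more increment wipes it out. Increment 78 ends at excess 78 × £3,000 = £234,000, so the highest qualifying income is £262,800 + £234,000 = £496,800.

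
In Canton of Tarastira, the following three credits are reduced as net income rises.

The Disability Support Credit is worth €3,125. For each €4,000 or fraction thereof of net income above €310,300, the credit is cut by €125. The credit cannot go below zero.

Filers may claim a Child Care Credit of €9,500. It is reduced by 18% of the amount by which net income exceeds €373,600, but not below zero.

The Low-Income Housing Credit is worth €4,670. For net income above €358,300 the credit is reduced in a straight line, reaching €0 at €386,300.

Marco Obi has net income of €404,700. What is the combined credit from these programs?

€4,027

Disability Support Credit: income exceeds €310,300 by €94,400, which is 24 full-or-partial €4,000 increments; reduction = 24 × €125 = €3,000, leaving €125.
Child Care Credit: 18% of the €31,100 excess over €373,600 is €5,598; credit = €9,500 − €5,598 = €3,902.
Low-Income Housing Credit: €404,700 is at or above €386,300, so the credit is €0.
Total: €125 + €3,902 + €0 = €4,027.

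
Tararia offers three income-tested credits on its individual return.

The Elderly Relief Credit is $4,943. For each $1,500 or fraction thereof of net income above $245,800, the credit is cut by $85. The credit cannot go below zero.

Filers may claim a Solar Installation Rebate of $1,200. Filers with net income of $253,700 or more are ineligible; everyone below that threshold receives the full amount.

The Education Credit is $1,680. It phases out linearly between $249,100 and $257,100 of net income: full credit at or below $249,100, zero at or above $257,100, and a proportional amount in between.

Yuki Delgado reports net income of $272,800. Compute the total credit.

$3,413

Elderly Relief Credit: income exceeds $245,800 by $27,000, which is 18 full-or-partial $1,500 increments; reduction = 18 × $85 = $1,530, leaving $3,413.
Solar Installation Rebate: $272,800 meets or exceeds the $253,700 cutoff, so the credit is $0.
Education Credit: $272,800 is at or above $257,100, so the credit is $0.
Total: $3,413 + $0 + $0 = $3,413.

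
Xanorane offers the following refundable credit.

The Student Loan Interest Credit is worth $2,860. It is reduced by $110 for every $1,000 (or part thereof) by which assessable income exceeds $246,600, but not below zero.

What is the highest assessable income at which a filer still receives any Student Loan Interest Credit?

$271,600

After 25 increments the reduction is 25 × $110 = $2,750, leaving $110; one more increment wipes it out. Increment 25 ends at excess 25 × $1,000 = $25,000, so the highest qualifying income is $246,600 + $25,000 = $271,600.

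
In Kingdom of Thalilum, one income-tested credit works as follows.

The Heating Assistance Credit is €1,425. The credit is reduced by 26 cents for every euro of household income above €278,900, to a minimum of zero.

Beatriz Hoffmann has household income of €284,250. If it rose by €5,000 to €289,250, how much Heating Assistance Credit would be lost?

€34

At €284,250 — 26% of the €5,350 excess over €278,900 is €1,391; credit = €1,425 − €1,391 = €34.
At €289,250 — 26% of the €10,350 excess over €278,900 is €2,691 ≥ base, so the credit is €0.
Lost: €34 − €0 = €34.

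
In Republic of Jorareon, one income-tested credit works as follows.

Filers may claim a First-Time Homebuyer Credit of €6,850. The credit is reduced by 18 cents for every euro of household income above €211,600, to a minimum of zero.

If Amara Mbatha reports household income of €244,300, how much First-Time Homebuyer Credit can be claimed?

First-Time Homebuyer Credit: 18% of the €32,700 excess over €211,600 is €5,886; credit = €6,850 − €5,886 = €964.

€964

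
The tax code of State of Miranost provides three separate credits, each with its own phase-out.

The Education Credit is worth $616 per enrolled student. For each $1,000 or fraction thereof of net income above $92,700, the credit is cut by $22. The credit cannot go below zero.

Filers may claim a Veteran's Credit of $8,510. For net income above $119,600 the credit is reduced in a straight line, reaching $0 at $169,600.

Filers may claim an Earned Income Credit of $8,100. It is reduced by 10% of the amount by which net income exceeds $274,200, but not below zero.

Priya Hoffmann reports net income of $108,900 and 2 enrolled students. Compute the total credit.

Education Credit: base = 2 × $616 = $1,232. income exceeds $92,700 by $16,200, which is 17 full-or-partial $1,000 increments; reduction = 17 × $22 = $374, leaving $858.
Veteran's Credit: $108,900 is at or below the $119,600 threshold, so the full $8,510 applies.
Earned Income Credit: $108,900 is at or below the $274,200 threshold, so the full $8,100 applies.
Total: $858 + $8,510 + $8,100 = $17,468.

$17,468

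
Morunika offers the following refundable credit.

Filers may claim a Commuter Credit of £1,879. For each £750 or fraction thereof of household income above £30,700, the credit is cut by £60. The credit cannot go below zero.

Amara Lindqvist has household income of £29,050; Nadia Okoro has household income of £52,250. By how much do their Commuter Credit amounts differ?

Amara (£29,050): Commuter Credit: £29,050 is at or below the £30,700 threshold, so the full £1,879 applies.
Nadia (£52,250): Commuter Credit: income exceeds £30,700 by £21,550, which is 29 full-or-partial £750 increments; reduction = 29 × £60 = £1,740, leaving £139.
Difference: |£1,879 − £139| = £1,740.

£1,740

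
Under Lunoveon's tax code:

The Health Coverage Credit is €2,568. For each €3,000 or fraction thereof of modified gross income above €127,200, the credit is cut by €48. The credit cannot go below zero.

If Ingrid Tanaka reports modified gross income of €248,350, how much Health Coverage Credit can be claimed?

€600

Health Coverage Credit: income exceeds €127,200 by €121,150, which is 41 full-or-partial €3,000 increments; reduction = 41 × €48 = €1,968, leaving €600.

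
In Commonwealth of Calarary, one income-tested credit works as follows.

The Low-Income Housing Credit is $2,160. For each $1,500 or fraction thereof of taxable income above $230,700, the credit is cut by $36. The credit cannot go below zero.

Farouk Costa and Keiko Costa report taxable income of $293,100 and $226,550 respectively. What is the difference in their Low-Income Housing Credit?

Farouk ($293,100): Low-Income Housing Credit: income exceeds $230,700 by $62,400, which is 42 full-or-partial $1,500 increments; reduction = 42 × $36 = $1,512, leaving $648.
Keiko ($226,550): Low-Income Housing Credit: $226,550 is at or below the $230,700 threshold, so the full $2,160 applies.
Difference: |$648 − $2,160| = $1,512.

$1,512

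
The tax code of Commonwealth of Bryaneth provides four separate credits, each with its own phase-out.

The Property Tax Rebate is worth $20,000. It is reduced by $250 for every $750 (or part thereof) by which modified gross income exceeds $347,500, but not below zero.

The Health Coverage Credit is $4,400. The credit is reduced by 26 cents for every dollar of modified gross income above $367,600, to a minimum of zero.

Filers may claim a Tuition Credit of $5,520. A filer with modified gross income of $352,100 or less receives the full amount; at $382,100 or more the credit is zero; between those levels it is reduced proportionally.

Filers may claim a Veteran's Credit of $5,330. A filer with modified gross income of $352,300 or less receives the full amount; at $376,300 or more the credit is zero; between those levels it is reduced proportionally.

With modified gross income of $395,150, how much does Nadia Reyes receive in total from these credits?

Property Tax Rebate: income exceeds $347,500 by $47,650, which is 64 full-or-partial $750 increments; reduction = 64 × $250 = $16,000, leaving $4,000.
Health Coverage Credit: 26% of the $27,550 excess over $367,600 is $7,163 ≥ base, so the credit is $0.
Tuition Credit: $395,150 is at or above $382,100, so the credit is $0.
Veteran's Credit: $395,150 is at or above $376,300, so the credit is $0.
Total: $4,000 + $0 + $0 + $0 = $4,000.

$4,000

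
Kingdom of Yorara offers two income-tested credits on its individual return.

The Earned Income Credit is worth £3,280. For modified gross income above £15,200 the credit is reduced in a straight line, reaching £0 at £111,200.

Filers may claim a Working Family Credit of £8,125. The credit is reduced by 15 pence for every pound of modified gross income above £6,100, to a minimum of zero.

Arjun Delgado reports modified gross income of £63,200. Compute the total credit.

Earned Income Credit: £63,200 is £48,000 into a £96,000 phase-out range, leaving 48,000/96,000 of the credit: £3,280 × 48,000/96,000 = £1,640.
Working Family Credit: 15% of the £57,100 excess over £6,100 is £8,565 ≥ base, so the credit is £0.
Total: £1,640 + £0 = £1,640.

£1,640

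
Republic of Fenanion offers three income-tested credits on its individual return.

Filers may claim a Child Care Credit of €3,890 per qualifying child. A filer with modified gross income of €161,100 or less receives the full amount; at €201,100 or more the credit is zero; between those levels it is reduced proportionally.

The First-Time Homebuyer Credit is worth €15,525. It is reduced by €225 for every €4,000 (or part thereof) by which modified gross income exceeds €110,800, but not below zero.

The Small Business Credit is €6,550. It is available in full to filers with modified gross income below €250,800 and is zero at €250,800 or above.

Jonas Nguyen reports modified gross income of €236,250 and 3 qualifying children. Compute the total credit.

€14,875

Child Care Credit: base = 3 × €3,890 = €11,670. €236,250 is at or above €201,100, so the credit is €0.
First-Time Homebuyer Credit: income exceeds €110,800 by €125,450, which is 32 full-or-partial €4,000 increments; reduction = 32 × €225 = €7,200, leaving €8,325.
Small Business Credit: €236,250 is below the €250,800 cutoff, so the full €6,550 applies.
Total: €0 + €8,325 + €6,550 = €14,875.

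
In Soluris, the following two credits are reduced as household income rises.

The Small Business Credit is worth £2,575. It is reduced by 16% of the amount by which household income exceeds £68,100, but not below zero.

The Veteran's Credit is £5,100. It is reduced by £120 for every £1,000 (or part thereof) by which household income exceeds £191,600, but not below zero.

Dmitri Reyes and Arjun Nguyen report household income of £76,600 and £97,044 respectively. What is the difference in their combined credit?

£1,215

Dmitri (£76,600): Small Business Credit: 16% of the £8,500 excess over £68,100 is £1,360; credit = £2,575 − £1,360 = £1,215. Veteran's Credit: £76,600 is at or below the £191,600 threshold, so the full £5,100 applies. total £1,215 + £5,100 = £6,315
Arjun (£97,044): Small Business Credit: 16% of the £28,944 excess over £68,100 is £4,631.04 ≥ base, so the credit is £0. Veteran's Credit: £97,044 is at or below the £191,600 threshold, so the full £5,100 applies. total £0 + £5,100 = £5,100
Difference: |£6,315 − £5,100| = £1,215.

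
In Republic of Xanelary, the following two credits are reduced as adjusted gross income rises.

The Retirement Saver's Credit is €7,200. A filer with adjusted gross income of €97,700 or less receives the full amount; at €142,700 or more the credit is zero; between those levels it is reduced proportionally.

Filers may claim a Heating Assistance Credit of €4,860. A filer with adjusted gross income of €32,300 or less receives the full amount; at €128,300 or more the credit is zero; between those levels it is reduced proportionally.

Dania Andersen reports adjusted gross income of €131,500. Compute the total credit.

Retirement Saver's Credit: €131,500 is €33,800 into a €45,000 phase-out range, leaving 11,200/45,000 of the credit: €7,200 × 11,200/45,000 = €1,792.
Heating Assistance Credit: €131,500 is at or above €128,300, so the credit is €0.
Total: €1,792 + €0 = €1,792.

€1,792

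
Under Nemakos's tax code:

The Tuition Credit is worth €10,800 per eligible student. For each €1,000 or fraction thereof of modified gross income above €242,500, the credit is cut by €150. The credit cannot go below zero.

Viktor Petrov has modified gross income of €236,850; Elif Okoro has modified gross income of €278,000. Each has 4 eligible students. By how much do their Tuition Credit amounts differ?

€5,400

Viktor (€236,850): Tuition Credit: base = 4 × €10,800 = €43,200. €236,850 is at or below the €242,500 threshold, so the full €43,200 applies.
Elif (€278,000): Tuition Credit: base = 4 × €10,800 = €43,200. income exceeds €242,500 by €35,500, which is 36 full-or-partial €1,000 increments; reduction = 36 × €150 = €5,400, leaving €37,800.
Difference: |€43,200 − €37,800| = €5,400.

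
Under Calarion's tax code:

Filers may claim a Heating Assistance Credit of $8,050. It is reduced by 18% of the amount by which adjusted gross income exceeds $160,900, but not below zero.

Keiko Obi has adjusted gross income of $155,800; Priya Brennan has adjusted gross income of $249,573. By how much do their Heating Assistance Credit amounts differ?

Keiko ($155,800): Heating Assistance Credit: $155,800 is at or below the $160,900 threshold, so the full $8,050 applies.
Priya ($249,573): Heating Assistance Credit: 18% of the $88,673 excess over $160,900 is $15,961.14 ≥ base, so the credit is $0.
Difference: |$8,050 − $0| = $8,050.

$8,050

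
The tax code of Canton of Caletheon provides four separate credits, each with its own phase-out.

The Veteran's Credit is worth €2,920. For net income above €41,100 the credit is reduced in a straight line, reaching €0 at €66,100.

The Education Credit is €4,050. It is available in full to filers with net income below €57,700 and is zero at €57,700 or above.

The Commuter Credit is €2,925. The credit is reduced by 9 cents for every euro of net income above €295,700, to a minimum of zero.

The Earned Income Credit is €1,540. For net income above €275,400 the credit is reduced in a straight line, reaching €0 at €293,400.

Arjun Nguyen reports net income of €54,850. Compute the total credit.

Veteran's Credit: €54,850 is €13,750 into a €25,000 phase-out range, leaving 11,250/25,000 of the credit: €2,920 × 11,250/25,000 = €1,314.
Education Credit: €54,850 is below the €57,700 cutoff, so the full €4,050 applies.
Commuter Credit: €54,850 is at or below the €295,700 threshold, so the full €2,925 applies.
Earned Income Credit: €54,850 is at or below the €275,400 threshold, so the full €1,540 applies.
Total: €1,314 + €4,050 + €2,925 + €1,540 = €9,829.

€9,829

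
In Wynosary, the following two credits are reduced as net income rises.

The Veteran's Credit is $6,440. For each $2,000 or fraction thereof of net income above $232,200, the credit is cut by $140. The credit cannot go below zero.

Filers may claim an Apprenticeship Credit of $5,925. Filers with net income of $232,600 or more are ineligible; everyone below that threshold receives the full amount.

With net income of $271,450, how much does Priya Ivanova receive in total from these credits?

Veteran's Credit: income exceeds $232,200 by $39,250, which is 20 full-or-partial $2,000 increments; reduction = 20 × $140 = $2,800, leaving $3,640.
Apprenticeship Credit: $271,450 meets or exceeds the $232,600 cutoff, so the credit is $0.
Total: $3,640 + $0 = $3,640.

$3,640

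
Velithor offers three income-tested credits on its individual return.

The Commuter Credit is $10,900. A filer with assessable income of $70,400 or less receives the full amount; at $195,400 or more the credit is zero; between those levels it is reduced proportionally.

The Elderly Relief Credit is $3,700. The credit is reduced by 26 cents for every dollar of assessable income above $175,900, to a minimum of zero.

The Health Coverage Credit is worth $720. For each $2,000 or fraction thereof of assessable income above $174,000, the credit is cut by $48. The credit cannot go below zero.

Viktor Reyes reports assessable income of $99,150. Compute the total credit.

Commuter Credit: $99,150 is $28,750 into a $125,000 phase-out range, leaving 96,250/125,000 of the credit: $10,900 × 96,250/125,000 = $8,393.
Elderly Relief Credit: $99,150 is at or below the $175,900 threshold, so the full $3,700 applies.
Health Coverage Credit: $99,150 is at or below the $174,000 threshold, so the full $720 applies.
Total: $8,393 + $3,700 + $720 = $12,813.

$12,813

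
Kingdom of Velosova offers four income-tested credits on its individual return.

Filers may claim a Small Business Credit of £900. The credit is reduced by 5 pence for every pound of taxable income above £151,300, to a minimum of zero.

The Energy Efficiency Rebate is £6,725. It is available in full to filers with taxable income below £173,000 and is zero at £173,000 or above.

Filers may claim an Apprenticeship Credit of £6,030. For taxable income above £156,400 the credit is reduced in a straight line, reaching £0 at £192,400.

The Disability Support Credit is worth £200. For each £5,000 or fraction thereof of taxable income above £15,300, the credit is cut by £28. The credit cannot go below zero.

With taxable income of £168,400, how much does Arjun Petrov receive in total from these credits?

Small Business Credit: 5% of the £17,100 excess over £151,300 is £855; credit = £900 − £855 = £45.
Energy Efficiency Rebate: £168,400 is below the £173,000 cutoff, so the full £6,725 applies.
Apprenticeship Credit: £168,400 is £12,000 into a £36,000 phase-out range, leaving 24,000/36,000 of the credit: £6,030 × 24,000/36,000 = £4,020.
Disability Support Credit: income exceeds £15,300 by £153,100 → 31 increments × £28 = £868 ≥ base, so the credit is £0.
Total: £45 + £6,725 + £4,020 + £0 = £10,790.

£10,790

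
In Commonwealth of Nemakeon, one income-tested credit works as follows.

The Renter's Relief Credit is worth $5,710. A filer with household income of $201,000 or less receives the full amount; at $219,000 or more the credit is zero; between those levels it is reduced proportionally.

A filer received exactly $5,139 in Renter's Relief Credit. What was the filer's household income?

$5,139 is 5,139/5,710 of the full $5,710, so 571/5,710 of the $18,000 range has been used: income = $201,000 + $18,000 × 571/5,710 = $202,800.

$202,800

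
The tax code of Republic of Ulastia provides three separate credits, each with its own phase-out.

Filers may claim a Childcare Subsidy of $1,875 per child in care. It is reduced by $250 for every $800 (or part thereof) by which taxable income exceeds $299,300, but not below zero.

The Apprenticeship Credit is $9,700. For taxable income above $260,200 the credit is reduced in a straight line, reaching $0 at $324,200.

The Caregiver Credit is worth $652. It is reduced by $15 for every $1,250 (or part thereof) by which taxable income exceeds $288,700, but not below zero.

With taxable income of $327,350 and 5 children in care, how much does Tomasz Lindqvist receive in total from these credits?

$562

Childcare Subsidy: base = 5 × $1,875 = $9,375. income exceeds $299,300 by $28,050, which is 36 full-or-partial $800 increments; reduction = 36 × $250 = $9,000, leaving $375.
Apprenticeship Credit: $327,350 is at or above $324,200, so the credit is $0.
Caregiver Credit: income exceeds $288,700 by $38,650, which is 31 full-or-partial $1,250 increments; reduction = 31 × $15 = $465, leaving $187.
Total: $375 + $0 + $187 = $562.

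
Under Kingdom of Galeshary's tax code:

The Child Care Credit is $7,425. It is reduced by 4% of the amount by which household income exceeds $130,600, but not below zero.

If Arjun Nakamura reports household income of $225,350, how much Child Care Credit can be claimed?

$3,635

Child Care Credit: 4% of the $94,750 excess over $130,600 is $3,790; credit = $7,425 − $3,790 = $3,635.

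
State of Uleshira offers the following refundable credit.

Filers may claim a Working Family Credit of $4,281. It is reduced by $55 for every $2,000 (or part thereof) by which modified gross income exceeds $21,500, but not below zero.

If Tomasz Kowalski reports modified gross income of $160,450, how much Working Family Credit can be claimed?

$431

Working Family Credit: income exceeds $21,500 by $138,950, which is 70 full-or-partial $2,000 increments; reduction = 70 × $55 = $3,850, leaving $431.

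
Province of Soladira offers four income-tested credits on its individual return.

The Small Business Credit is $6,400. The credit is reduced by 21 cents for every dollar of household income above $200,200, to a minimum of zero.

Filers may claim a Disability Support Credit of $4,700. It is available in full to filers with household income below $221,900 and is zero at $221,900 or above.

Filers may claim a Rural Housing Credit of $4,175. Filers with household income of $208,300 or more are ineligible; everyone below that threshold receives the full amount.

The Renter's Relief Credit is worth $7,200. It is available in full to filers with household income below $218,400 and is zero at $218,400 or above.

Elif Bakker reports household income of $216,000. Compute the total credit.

Small Business Credit: 21% of the $15,800 excess over $200,200 is $3,318; credit = $6,400 − $3,318 = $3,082.
Disability Support Credit: $216,000 is below the $221,900 cutoff, so the full $4,700 applies.
Rural Housing Credit: $216,000 meets or exceeds the $208,300 cutoff, so the credit is $0.
Renter's Relief Credit: $216,000 is below the $218,400 cutoff, so the full $7,200 applies.
Total: $3,082 + $4,700 + $0 + $7,200 = $14,982.

$14,982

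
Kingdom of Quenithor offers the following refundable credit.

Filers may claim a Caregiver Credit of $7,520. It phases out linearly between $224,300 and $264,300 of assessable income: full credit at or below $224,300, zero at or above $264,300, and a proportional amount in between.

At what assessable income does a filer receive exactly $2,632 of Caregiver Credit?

$2,632 is 2,632/7,520 of the full $7,520, so 4,888/7,520 of the $40,000 range has been used: income = $224,300 + $40,000 × 4,888/7,520 = $250,300.

$250,300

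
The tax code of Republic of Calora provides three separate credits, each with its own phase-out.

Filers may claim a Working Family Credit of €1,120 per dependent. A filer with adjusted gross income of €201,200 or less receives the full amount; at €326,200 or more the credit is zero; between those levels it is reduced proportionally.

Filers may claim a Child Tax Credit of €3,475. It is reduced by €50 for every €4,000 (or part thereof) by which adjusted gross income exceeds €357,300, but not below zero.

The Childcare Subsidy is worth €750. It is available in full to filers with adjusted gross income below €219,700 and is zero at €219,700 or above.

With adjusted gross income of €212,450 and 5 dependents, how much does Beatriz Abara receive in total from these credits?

Working Family Credit: base = 5 × €1,120 = €5,600. €212,450 is €11,250 into a €125,000 phase-out range, leaving 113,750/125,000 of the credit: €5,600 × 113,750/125,000 = €5,096.
Child Tax Credit: €212,450 is at or below the €357,300 threshold, so the full €3,475 applies.
Childcare Subsidy: €212,450 is below the €219,700 cutoff, so the full €750 applies.
Total: €5,096 + €3,475 + €750 = €9,321.

€9,321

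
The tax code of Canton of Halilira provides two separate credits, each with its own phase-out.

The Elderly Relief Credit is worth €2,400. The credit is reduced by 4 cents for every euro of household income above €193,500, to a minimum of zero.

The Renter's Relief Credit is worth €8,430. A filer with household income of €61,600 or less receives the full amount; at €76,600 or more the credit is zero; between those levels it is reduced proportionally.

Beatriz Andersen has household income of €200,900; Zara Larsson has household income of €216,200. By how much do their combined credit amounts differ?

Beatriz (€200,900): Elderly Relief Credit: 4% of the €7,400 excess over €193,500 is €296; credit = €2,400 − €296 = €2,104. Renter's Relief Credit: €200,900 is at or above €76,600, so the credit is €0. total €2,104 + €0 = €2,104
Zara (€216,200): Elderly Relief Credit: 4% of the €22,700 excess over €193,500 is €908; credit = €2,400 − €908 = €1,492. Renter's Relief Credit: €216,200 is at or above €76,600, so the credit is €0. total €1,492 + €0 = €1,492
Difference: |€2,104 − €1,492| = €612.

€612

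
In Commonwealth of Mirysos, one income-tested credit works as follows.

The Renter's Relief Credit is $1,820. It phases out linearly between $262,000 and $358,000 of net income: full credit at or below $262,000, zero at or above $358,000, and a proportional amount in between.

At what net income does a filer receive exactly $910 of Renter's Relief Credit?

$910 is 910/1,820 of the full $1,820, so 910/1,820 of the $96,000 range has been used: income = $262,000 + $96,000 × 910/1,820 = $310,000.

$310,000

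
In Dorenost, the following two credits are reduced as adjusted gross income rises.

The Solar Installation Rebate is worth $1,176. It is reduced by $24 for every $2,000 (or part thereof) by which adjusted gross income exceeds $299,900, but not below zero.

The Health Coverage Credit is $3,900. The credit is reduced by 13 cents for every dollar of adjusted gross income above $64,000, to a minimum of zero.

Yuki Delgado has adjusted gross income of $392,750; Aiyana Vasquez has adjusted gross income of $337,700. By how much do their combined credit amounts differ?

Yuki ($392,750): Solar Installation Rebate: income exceeds $299,900 by $92,850, which is 47 full-or-partial $2,000 increments; reduction = 47 × $24 = $1,128, leaving $48. Health Coverage Credit: 13% of the $328,750 excess over $64,000 is $42,737.50 ≥ base, so the credit is $0. total $48 + $0 = $48
Aiyana ($337,700): Solar Installation Rebate: income exceeds $299,900 by $37,800, which is 19 full-or-partial $2,000 increments; reduction = 19 × $24 = $456, leaving $720. Health Coverage Credit: 13% of the $273,700 excess over $64,000 is $35,581 ≥ base, so the credit is $0. total $720 + $0 = $720
Difference: |$48 − $720| = $672.

$672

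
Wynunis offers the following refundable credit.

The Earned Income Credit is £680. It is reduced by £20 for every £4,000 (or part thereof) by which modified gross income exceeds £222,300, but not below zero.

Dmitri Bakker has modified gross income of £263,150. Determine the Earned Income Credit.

£460

Earned Income Credit: income exceeds £222,300 by £40,850, which is 11 full-or-partial £4,000 increments; reduction = 11 × £20 = £220, leaving £460.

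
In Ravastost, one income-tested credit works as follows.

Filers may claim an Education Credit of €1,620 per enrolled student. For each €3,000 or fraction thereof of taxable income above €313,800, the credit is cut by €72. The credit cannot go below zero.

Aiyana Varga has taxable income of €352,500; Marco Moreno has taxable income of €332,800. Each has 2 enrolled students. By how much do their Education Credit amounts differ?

€432

Aiyana (€352,500): Education Credit: base = 2 × €1,620 = €3,240. income exceeds €313,800 by €38,700, which is 13 full-or-partial €3,000 increments; reduction = 13 × €72 = €936, leaving €2,304.
Marco (€332,800): Education Credit: base = 2 × €1,620 = €3,240. income exceeds €313,800 by €19,000, which is 7 full-or-partial €3,000 increments; reduction = 7 × €72 = €504, leaving €2,736.
Difference: |€2,304 − €2,736| = €432.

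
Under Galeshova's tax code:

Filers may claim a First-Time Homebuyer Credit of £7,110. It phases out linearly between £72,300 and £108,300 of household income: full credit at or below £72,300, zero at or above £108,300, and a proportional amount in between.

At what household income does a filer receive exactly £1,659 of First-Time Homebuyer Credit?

£99,900

£1,659 is 1,659/7,110 of the full £7,110, so 5,451/7,110 of the £36,000 range has been used: income = £72,300 + £36,000 × 5,451/7,110 = £99,900.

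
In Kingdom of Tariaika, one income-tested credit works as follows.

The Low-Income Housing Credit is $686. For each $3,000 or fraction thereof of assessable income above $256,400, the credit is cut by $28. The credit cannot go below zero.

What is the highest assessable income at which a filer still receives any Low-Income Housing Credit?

$328,400

After 24 increments the reduction is 24 × $28 = $672, leaving $14; one more increment wipes it out. Increment 24 ends at excess 24 × $3,000 = $72,000, so the highest qualifying income is $256,400 + $72,000 = $328,400.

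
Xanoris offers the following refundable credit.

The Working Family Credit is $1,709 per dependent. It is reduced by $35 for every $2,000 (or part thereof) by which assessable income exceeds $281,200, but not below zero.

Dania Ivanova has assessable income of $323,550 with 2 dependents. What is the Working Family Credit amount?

Working Family Credit: base = 2 × $1,709 = $3,418. income exceeds $281,200 by $42,350, which is 22 full-or-partial $2,000 increments; reduction = 22 × $35 = $770, leaving $2,648.

$2,648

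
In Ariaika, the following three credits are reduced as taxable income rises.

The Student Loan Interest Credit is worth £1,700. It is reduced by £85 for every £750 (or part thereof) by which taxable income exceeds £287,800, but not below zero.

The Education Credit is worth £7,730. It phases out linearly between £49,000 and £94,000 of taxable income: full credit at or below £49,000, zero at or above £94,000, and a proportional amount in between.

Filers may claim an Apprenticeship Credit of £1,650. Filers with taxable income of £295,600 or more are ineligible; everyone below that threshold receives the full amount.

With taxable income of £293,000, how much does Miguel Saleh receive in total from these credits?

£2,755

Student Loan Interest Credit: income exceeds £287,800 by £5,200, which is 7 full-or-partial £750 increments; reduction = 7 × £85 = £595, leaving £1,105.
Education Credit: £293,000 is at or above £94,000, so the credit is £0.
Apprenticeship Credit: £293,000 is below the £295,600 cutoff, so the full £1,650 applies.
Total: £1,105 + £0 + £1,650 = £2,755.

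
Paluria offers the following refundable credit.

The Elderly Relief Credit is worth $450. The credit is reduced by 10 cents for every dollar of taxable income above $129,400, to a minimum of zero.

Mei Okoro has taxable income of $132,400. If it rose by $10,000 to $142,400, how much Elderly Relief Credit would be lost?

$150

At $132,400 — 10% of the $3,000 excess over $129,400 is $300; credit = $450 − $300 = $150.
At $142,400 — 10% of the $13,000 excess over $129,400 is $1,300 ≥ base, so the credit is $0.
Lost: $150 − $0 = $150.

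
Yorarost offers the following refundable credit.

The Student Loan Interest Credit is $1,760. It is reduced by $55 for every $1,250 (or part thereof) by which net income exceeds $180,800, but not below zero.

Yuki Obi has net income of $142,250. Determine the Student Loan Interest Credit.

Student Loan Interest Credit: $142,250 is at or below the $180,800 threshold, so the full $1,760 applies.

$1,760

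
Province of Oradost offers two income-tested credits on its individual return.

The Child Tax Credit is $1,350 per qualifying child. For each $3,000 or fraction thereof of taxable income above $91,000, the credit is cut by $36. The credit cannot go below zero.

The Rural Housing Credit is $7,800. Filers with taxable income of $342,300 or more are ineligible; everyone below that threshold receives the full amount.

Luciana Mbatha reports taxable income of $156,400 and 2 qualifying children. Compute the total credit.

Child Tax Credit: base = 2 × $1,350 = $2,700. income exceeds $91,000 by $65,400, which is 22 full-or-partial $3,000 increments; reduction = 22 × $36 = $792, leaving $1,908.
Rural Housing Credit: $156,400 is below the $342,300 cutoff, so the full $7,800 applies.
Total: $1,908 + $7,800 = $9,708.

$9,708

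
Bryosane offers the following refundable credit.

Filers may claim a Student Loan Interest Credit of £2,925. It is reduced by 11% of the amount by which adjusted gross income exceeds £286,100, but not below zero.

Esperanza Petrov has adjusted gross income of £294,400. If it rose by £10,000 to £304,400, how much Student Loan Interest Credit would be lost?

£1,100

At £294,400 — 11% of the £8,300 excess over £286,100 is £913; credit = £2,925 − £913 = £2,012.
At £304,400 — 11% of the £18,300 excess over £286,100 is £2,013; credit = £2,925 − £2,013 = £912.
Lost: £2,012 − £912 = £1,100.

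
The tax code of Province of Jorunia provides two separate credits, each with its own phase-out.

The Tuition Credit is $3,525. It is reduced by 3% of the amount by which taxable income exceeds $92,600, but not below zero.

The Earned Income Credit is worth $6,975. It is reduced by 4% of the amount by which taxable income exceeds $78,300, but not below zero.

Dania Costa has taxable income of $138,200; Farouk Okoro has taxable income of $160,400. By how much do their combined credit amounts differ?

$1,554

Dania ($138,200): Tuition Credit: 3% of the $45,600 excess over $92,600 is $1,368; credit = $3,525 − $1,368 = $2,157. Earned Income Credit: 4% of the $59,900 excess over $78,300 is $2,396; credit = $6,975 − $2,396 = $4,579. total $2,157 + $4,579 = $6,736
Farouk ($160,400): Tuition Credit: 3% of the $67,800 excess over $92,600 is $2,034; credit = $3,525 − $2,034 = $1,491. Earned Income Credit: 4% of the $82,100 excess over $78,300 is $3,284; credit = $6,975 − $3,284 = $3,691. total $1,491 + $3,691 = $5,182
Difference: |$6,736 − $5,182| = $1,554.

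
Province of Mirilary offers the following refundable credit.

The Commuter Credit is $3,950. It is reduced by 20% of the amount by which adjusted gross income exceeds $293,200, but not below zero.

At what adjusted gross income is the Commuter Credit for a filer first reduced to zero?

$312,950

The credit falls by 20% of each dollar above $293,200, so it reaches zero when the excess is $3,950 / 20% = $19,750: income = $293,200 + $19,750 = $312,950.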